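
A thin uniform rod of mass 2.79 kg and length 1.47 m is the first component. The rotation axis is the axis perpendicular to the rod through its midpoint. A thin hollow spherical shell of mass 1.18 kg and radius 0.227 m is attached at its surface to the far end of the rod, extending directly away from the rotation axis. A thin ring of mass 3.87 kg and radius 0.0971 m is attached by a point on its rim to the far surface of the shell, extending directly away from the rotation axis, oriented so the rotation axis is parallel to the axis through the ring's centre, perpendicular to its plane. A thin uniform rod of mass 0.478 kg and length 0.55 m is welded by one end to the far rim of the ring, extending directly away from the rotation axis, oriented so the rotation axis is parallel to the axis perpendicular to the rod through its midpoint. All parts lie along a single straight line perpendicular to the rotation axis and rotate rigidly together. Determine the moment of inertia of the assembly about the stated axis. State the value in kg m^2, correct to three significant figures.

Thin rod: I_cm = (1/12)ML² = (1/12)(2.79)(1.47)² = 0.50241 kg m^2; axis through the centre, so I = 0.50241 kg m^2.
Spherical shell: I_cm = (2/3)MR² = (2/3)(1.18)(0.227)² = 0.040536 kg m^2; centre at d = 0.735 + 0.227 = 0.962 m, so I = I_cm + Md² gives I = 0.040536 + (1.18)(0.962)² = 1.1326 kg m^2.
Thin ring: I_cm = MR² = (3.87)(0.0971)² = 0.036488 kg m^2; centre at d = 0.735 + 0.227 + 0.227 + 0.0971 = 1.2861 m, so I = I_cm + Md² gives I = 0.036488 + (3.87)(1.2861)² = 6.4377 kg m^2.
Thin rod: I_cm = (1/12)ML² = (1/12)(0.478)(0.55)² = 0.01205 kg m^2; centre at d = 0.735 + 0.227 + 0.227 + 0.0971 + 0.0971 + 0.275 = 1.6582 m, so I = I_cm + Md² gives I = 0.01205 + (0.478)(1.6582)² = 1.3264 kg m^2.
Total I = 0.50241 + 1.1326 + 6.4377 + 1.3264 = 9.399 kg m^2.

9.40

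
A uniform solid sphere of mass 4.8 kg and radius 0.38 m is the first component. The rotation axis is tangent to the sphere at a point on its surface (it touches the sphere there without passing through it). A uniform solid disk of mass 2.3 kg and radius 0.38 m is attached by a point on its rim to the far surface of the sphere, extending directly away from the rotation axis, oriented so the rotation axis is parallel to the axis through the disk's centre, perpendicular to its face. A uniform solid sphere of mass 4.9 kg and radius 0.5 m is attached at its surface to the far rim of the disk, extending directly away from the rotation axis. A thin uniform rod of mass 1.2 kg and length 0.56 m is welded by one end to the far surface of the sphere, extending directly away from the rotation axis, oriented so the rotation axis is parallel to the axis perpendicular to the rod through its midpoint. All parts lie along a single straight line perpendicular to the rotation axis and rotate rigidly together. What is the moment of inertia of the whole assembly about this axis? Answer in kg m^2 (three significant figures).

Solid sphere: I_cm = (2/5)MR² = (2/5)(4.8)(0.38)² = 0.27725 kg m^2; centre at d = 0.38 m, so I = I_cm + Md² gives I = 0.27725 + (4.8)(0.38)² = 0.97037 kg m^2.
Solid disk: I_cm = (1/2)MR² = (1/2)(2.3)(0.38)² = 0.16606 kg m^2; centre at d = 0.38 + 0.38 + 0.38 = 1.14 m, so I = I_cm + Md² gives I = 0.16606 + (2.3)(1.14)² = 3.1551 kg m^2.
Solid sphere: I_cm = (2/5)MR² = (2/5)(4.9)(0.5)² = 0.49 kg m^2; centre at d = 0.38 + 0.38 + 0.38 + 0.38 + 0.5 = 2.02 m, so I = I_cm + Md² gives I = 0.49 + (4.9)(2.02)² = 20.484 kg m^2.
Thin rod: I_cm = (1/12)ML² = (1/12)(1.2)(0.56)² = 0.03136 kg m^2; centre at d = 0.38 + 0.38 + 0.38 + 0.38 + 0.5 + 0.5 + 0.28 = 2.8 m, so I = I_cm + Md² gives I = 0.03136 + (1.2)(2.8)² = 9.4394 kg m^2.
Total I = 0.97037 + 3.1551 + 20.484 + 9.4394 = 34.049 kg m^2.

34.0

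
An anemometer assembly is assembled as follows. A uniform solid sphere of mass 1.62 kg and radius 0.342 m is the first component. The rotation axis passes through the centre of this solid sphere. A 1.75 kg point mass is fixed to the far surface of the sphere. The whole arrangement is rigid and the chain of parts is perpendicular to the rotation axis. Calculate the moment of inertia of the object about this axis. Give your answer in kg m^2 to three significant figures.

0.280

Solid sphere: I_cm = (2/5)MR² = (2/5)(1.62)(0.342)² = 0.075793 kg m^2; axis through the centre, so I = 0.075793 kg m^2.
Point mass: I_cm = 0; centre at d = 0.342 m, so the parallel axis theorem gives I = 0 + (1.75)(0.342)² = 0.20469 kg m^2.
Total I = 0.075793 + 0.20469 = 0.28048 kg m^2.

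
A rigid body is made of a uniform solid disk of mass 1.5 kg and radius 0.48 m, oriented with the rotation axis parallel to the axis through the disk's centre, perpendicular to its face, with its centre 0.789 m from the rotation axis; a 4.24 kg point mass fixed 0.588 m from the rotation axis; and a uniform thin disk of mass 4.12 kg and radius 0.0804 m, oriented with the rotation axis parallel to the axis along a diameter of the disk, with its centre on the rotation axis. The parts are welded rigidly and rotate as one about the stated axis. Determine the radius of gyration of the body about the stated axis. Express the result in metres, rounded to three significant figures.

0.511

Solid disk: I_cm = (1/2)MR² = (1/2)(1.5)(0.48)² = 0.1728 kg·m²; centre at d = 0.789 m, so I = I_cm + Md² gives I = 0.1728 + (1.5)(0.789)² = 1.1066 kg·m².
Point mass: I_cm = 0; centre at d = 0.588 m, so I = I_cm + Md² gives I = 0 + (4.24)(0.588)² = 1.466 kg·m².
Thin disk: I_cm = (1/4)MR² = (1/4)(4.12)(0.0804)² = 0.0066581 kg·m²; axis through the centre, so I = 0.0066581 kg·m².
Total I = 2.5792 kg·m²; total mass M = 9.86 kg.
k = √(I/M) = √(2.5792/9.86) = 0.51145 m.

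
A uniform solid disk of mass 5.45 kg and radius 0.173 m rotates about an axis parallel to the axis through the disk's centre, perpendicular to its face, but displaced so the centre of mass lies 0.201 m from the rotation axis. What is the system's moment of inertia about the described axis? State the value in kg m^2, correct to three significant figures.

I_cm = (1/2)MR² = (1/2)(5.45)(0.173)² = 0.081557 kg m^2; centre at d = 0.201 m, so the parallel axis theorem gives I = 0.081557 + (5.45)(0.201)² = 0.30174 kg m^2.

0.302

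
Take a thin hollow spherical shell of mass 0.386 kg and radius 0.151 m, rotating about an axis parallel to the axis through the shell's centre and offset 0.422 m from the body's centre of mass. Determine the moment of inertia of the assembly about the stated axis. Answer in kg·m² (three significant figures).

I_cm = (2/3)MR² = (2/3)(0.386)(0.151)² = 0.0058675 kg·m²; centre at d = 0.422 m, so I = I_cm + Md² gives I = 0.0058675 + (0.386)(0.422)² = 0.074608 kg·m².

0.0746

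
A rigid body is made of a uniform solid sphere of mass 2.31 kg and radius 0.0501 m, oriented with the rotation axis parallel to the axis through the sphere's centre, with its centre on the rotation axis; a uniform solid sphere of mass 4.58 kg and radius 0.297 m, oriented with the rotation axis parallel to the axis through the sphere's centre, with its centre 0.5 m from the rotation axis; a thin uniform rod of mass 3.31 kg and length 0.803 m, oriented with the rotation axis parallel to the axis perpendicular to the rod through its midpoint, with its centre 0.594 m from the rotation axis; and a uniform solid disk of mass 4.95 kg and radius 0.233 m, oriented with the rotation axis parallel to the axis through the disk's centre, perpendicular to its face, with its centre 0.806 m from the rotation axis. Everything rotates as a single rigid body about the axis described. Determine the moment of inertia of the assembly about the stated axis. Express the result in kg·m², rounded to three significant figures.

6.00

Solid sphere: I_cm = (2/5)MR² = (2/5)(2.31)(0.0501)² = 0.0023192 kg·m²; axis through the centre, so I = 0.0023192 kg·m².
Solid sphere: I_cm = (2/5)MR² = (2/5)(4.58)(0.297)² = 0.1616 kg·m²; centre at d = 0.5 m, so I = I_cm + Md² gives I = 0.1616 + (4.58)(0.5)² = 1.3066 kg·m².
Thin rod: I_cm = (1/12)ML² = (1/12)(3.31)(0.803)² = 0.17786 kg·m²; centre at d = 0.594 m, so I = I_cm + Md² gives I = 0.17786 + (3.31)(0.594)² = 1.3457 kg·m².
Solid disk: I_cm = (1/2)MR² = (1/2)(4.95)(0.233)² = 0.13437 kg·m²; centre at d = 0.806 m, so I = I_cm + Md² gives I = 0.13437 + (4.95)(0.806)² = 3.3501 kg·m².
Total I = 0.0023192 + 1.3066 + 1.3457 + 3.3501 = 6.0047 kg·m².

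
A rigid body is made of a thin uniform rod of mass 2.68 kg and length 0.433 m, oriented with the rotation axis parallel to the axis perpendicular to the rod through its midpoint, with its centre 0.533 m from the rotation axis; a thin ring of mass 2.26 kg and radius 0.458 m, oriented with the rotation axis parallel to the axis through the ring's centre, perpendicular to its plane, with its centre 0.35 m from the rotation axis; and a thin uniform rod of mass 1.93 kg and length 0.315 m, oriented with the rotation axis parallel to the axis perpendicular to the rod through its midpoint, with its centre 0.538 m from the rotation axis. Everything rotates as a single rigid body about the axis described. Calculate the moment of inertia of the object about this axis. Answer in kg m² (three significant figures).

2.13

Thin rod: I_cm = (1/12)ML² = (1/12)(2.68)(0.433)² = 0.041873 kg m²; centre at d = 0.533 m, so the parallel axis theorem gives I = 0.041873 + (2.68)(0.533)² = 0.80323 kg m².
Thin ring: I_cm = MR² = (2.26)(0.458)² = 0.47407 kg m²; centre at d = 0.35 m, so the parallel axis theorem gives I = 0.47407 + (2.26)(0.35)² = 0.75092 kg m².
Thin rod: I_cm = (1/12)ML² = (1/12)(1.93)(0.315)² = 0.015959 kg m²; centre at d = 0.538 m, so the parallel axis theorem gives I = 0.015959 + (1.93)(0.538)² = 0.57459 kg m².
Total I = 0.80323 + 0.75092 + 0.57459 = 2.1287 kg m².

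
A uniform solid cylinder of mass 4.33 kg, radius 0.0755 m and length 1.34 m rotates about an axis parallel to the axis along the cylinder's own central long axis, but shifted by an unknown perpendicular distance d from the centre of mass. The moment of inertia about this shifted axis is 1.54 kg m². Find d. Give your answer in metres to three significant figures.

0.594

About the centre-of-mass axis, I_cm = (1/2)MR² = (1/2)(4.33)(0.0755)² = 0.012341 kg m².
Parallel axis theorem: I = I_cm + Md², so Md² = 1.54 − 0.012341 = 1.5277 kg m².
d = √(1.5277 / 4.33) = 0.59398 m.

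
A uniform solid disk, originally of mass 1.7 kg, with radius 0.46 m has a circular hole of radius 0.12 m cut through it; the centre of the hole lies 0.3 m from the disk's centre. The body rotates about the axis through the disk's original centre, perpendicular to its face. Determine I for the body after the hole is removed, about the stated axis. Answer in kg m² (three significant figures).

0.169

Unpierced body about its centre: I₀ = (1/2)MR² = (1/2)(1.7)(0.46)² = 0.17986 kg m².
The removed disk has mass m = M·(r/R)² = (1.7)(0.12/0.46)² = 0.11569 kg (same uniform areal density).
Its moment of inertia about the rotation axis (parallel-axis theorem): I_hole = (1/2)mr² + md² = (1/2)(0.11569)(0.12)² + (0.11569)(0.3)² = 0.011245 kg m².
Treating the hole as negative mass, I = I₀ − I_hole = 0.17986 − 0.011245 = 0.16861 kg m².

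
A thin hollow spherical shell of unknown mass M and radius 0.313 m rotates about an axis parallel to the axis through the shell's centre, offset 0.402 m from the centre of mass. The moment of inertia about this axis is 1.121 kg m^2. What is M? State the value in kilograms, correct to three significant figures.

4.94

I = I_cm + Md² = (2/3)MR² + Md² = M·[0.666667·(0.313)² + (0.402)²] = M·0.22692.
So M = 1.121 / 0.22692 = 4.9401 kg.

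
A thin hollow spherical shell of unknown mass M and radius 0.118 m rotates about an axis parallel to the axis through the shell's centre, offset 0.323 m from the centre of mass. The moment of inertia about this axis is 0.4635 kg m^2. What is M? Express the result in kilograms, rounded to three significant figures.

I = I_cm + Md² = (2/3)MR² + Md² = M·[0.666667·(0.118)² + (0.323)²] = M·0.11361.
So M = 0.4635 / 0.11361 = 4.0797 kg.

4.08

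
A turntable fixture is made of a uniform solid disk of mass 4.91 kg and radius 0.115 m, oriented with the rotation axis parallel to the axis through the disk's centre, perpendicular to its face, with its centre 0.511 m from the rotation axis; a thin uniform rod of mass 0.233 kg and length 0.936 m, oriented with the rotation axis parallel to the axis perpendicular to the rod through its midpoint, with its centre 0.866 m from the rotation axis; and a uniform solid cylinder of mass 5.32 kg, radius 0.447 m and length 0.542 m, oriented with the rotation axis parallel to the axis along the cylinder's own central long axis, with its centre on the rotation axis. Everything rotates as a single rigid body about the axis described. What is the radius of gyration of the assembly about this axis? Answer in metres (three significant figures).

Solid disk: I_cm = (1/2)MR² = (1/2)(4.91)(0.115)² = 0.032467 kg·m²; centre at d = 0.511 m, so the parallel axis theorem gives I = 0.032467 + (4.91)(0.511)² = 1.3146 kg·m².
Thin rod: I_cm = (1/12)ML² = (1/12)(0.233)(0.936)² = 0.017011 kg·m²; centre at d = 0.866 m, so the parallel axis theorem gives I = 0.017011 + (0.233)(0.866)² = 0.19175 kg·m².
Solid cylinder: I_cm = (1/2)MR² = (1/2)(5.32)(0.447)² = 0.53149 kg·m²; axis through the centre, so I = 0.53149 kg·m².
Total I = 2.0378 kg·m²; total mass M = 10.463 kg.
k = √(I/M) = √(2.0378/10.463) = 0.44132 m.

0.441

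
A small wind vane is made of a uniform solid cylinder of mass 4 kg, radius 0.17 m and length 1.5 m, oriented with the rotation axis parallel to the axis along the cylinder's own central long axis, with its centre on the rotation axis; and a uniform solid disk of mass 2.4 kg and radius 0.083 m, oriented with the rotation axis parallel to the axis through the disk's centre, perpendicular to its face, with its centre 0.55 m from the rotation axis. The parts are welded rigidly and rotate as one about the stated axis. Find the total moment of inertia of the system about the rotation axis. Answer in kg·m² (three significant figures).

0.792

Solid cylinder: I_cm = (1/2)MR² = (1/2)(4)(0.17)² = 0.0578 kg·m²; axis through the centre, so I = 0.0578 kg·m².
Solid disk: I_cm = (1/2)MR² = (1/2)(2.4)(0.083)² = 0.0082668 kg·m²; centre at d = 0.55 m, so I = I_cm + Md² gives I = 0.0082668 + (2.4)(0.55)² = 0.73427 kg·m².
Total I = 0.0578 + 0.73427 = 0.79207 kg·m².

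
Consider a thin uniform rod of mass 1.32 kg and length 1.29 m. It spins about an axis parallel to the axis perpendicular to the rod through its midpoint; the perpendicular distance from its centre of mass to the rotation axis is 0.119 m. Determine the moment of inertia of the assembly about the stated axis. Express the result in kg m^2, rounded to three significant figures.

I_cm = (1/12)ML² = (1/12)(1.32)(1.29)² = 0.18305 kg m^2; centre at d = 0.119 m, so the parallel axis theorem gives I = 0.18305 + (1.32)(0.119)² = 0.20174 kg m^2.

0.202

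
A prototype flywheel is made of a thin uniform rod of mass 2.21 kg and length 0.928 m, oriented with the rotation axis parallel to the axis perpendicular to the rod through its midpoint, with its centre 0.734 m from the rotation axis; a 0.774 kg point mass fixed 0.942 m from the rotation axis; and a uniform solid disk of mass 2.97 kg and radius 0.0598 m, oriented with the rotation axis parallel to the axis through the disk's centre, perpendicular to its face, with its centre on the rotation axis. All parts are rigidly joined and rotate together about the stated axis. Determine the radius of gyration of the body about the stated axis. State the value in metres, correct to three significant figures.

0.586

Thin rod: I_cm = (1/12)ML² = (1/12)(2.21)(0.928)² = 0.1586 kg m^2; centre at d = 0.734 m, so the parallel axis theorem gives I = 0.1586 + (2.21)(0.734)² = 1.3493 kg m^2.
Point mass: I_cm = 0; centre at d = 0.942 m, so the parallel axis theorem gives I = 0 + (0.774)(0.942)² = 0.68682 kg m^2.
Solid disk: I_cm = (1/2)MR² = (1/2)(2.97)(0.0598)² = 0.0053104 kg m^2; axis through the centre, so I = 0.0053104 kg m^2.
Total I = 2.0414 kg m^2; total mass M = 5.954 kg.
k = √(I/M) = √(2.0414/5.954) = 0.58554 m.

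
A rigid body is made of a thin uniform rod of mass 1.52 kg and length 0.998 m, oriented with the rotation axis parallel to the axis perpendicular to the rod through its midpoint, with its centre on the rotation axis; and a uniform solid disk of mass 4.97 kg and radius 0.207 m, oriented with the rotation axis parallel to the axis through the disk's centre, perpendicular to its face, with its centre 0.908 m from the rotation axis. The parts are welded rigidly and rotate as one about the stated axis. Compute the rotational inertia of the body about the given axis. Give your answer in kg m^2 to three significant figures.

Thin rod: I_cm = (1/12)ML² = (1/12)(1.52)(0.998)² = 0.12616 kg m^2; axis through the centre, so I = 0.12616 kg m^2.
Solid disk: I_cm = (1/2)MR² = (1/2)(4.97)(0.207)² = 0.10648 kg m^2; centre at d = 0.908 m, so I = I_cm + Md² gives I = 0.10648 + (4.97)(0.908)² = 4.2041 kg m^2.
Total I = 0.12616 + 4.2041 = 4.3302 kg m^2.

4.33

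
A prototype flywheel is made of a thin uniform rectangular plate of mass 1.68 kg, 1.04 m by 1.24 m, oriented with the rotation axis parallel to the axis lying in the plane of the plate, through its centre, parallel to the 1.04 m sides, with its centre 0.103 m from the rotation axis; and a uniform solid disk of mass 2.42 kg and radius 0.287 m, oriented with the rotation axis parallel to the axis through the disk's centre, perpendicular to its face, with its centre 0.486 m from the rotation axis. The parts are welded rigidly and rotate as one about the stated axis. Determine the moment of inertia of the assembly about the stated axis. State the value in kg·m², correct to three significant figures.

0.904

Rectangular plate: I_cm = (1/12)Mb² = (1/12)(1.68)(1.24)² = 0.21526 kg·m²; centre at d = 0.103 m, so the parallel axis theorem gives I = 0.21526 + (1.68)(0.103)² = 0.23309 kg·m².
Solid disk: I_cm = (1/2)MR² = (1/2)(2.42)(0.287)² = 0.099666 kg·m²; centre at d = 0.486 m, so the parallel axis theorem gives I = 0.099666 + (2.42)(0.486)² = 0.67126 kg·m².
Total I = 0.23309 + 0.67126 = 0.90435 kg·m².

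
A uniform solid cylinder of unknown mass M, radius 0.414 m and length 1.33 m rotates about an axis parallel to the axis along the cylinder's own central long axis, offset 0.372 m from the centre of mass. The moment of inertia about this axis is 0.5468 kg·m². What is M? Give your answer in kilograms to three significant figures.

2.44

I = I_cm + Md² = (1/2)MR² + Md² = M·[0.5·(0.414)² + (0.372)²] = M·0.22408.
So M = 0.5468 / 0.22408 = 2.4402 kg.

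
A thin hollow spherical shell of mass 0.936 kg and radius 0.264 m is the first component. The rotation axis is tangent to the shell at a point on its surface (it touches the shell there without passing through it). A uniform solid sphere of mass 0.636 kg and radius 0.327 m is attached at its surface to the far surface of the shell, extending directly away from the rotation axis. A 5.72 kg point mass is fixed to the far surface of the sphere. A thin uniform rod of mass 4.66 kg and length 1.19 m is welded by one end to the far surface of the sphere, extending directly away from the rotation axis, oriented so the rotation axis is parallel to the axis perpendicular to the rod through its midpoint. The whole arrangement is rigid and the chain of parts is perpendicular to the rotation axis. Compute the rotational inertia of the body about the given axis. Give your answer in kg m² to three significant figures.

23.9

Spherical shell: I_cm = (2/3)MR² = (2/3)(0.936)(0.264)² = 0.04349 kg m²; centre at d = 0.264 m, so the parallel axis theorem gives I = 0.04349 + (0.936)(0.264)² = 0.10873 kg m².
Solid sphere: I_cm = (2/5)MR² = (2/5)(0.636)(0.327)² = 0.027203 kg m²; centre at d = 0.264 + 0.264 + 0.327 = 0.855 m, so the parallel axis theorem gives I = 0.027203 + (0.636)(0.855)² = 0.49213 kg m².
Point mass: I_cm = 0; centre at d = 0.264 + 0.264 + 0.327 + 0.327 = 1.182 m, so the parallel axis theorem gives I = 0 + (5.72)(1.182)² = 7.9915 kg m².
Thin rod: I_cm = (1/12)ML² = (1/12)(4.66)(1.19)² = 0.54992 kg m²; centre at d = 0.264 + 0.264 + 0.327 + 0.327 + 0.595 = 1.777 m, so the parallel axis theorem gives I = 0.54992 + (4.66)(1.777)² = 15.265 kg m².
Total I = 0.10873 + 0.49213 + 7.9915 + 15.265 = 23.857 kg m².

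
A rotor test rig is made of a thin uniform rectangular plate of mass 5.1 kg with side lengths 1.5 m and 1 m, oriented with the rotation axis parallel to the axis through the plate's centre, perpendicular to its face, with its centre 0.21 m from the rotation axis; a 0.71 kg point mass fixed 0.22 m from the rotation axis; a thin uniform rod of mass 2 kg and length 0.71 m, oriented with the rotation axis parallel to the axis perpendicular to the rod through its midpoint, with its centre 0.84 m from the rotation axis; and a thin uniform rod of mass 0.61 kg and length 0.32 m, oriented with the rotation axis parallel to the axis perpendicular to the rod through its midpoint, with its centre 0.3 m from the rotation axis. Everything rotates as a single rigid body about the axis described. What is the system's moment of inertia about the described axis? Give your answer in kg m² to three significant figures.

Rectangular plate: I_cm = (1/12)M(a²+b²) = (1/12)(5.1)[(1.5)² + (1)²] = 1.3812 kg m²; centre at d = 0.21 m, so the parallel axis theorem gives I = 1.3812 + (5.1)(0.21)² = 1.6062 kg m².
Point mass: I_cm = 0; centre at d = 0.22 m, so the parallel axis theorem gives I = 0 + (0.71)(0.22)² = 0.034364 kg m².
Thin rod: I_cm = (1/12)ML² = (1/12)(2)(0.71)² = 0.084017 kg m²; centre at d = 0.84 m, so the parallel axis theorem gives I = 0.084017 + (2)(0.84)² = 1.4952 kg m².
Thin rod: I_cm = (1/12)ML² = (1/12)(0.61)(0.32)² = 0.0052053 kg m²; centre at d = 0.3 m, so the parallel axis theorem gives I = 0.0052053 + (0.61)(0.3)² = 0.060105 kg m².
Total I = 1.6062 + 0.034364 + 1.4952 + 0.060105 = 3.1958 kg m².

3.20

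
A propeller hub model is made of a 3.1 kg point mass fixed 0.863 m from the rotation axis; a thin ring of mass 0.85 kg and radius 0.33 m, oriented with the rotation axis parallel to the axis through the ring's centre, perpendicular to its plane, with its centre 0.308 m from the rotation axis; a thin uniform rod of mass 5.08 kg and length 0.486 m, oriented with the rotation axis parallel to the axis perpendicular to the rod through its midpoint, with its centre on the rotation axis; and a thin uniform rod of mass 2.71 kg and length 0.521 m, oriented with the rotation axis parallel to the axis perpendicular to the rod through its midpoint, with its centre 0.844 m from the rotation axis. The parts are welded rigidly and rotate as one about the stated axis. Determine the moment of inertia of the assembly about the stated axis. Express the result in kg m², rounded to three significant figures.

4.57

Point mass: I_cm = 0; centre at d = 0.863 m, so I = I_cm + Md² gives I = 0 + (3.1)(0.863)² = 2.3088 kg m².
Thin ring: I_cm = MR² = (0.85)(0.33)² = 0.092565 kg m²; centre at d = 0.308 m, so I = I_cm + Md² gives I = 0.092565 + (0.85)(0.308)² = 0.1732 kg m².
Thin rod: I_cm = (1/12)ML² = (1/12)(5.08)(0.486)² = 0.09999 kg m²; axis through the centre, so I = 0.09999 kg m².
Thin rod: I_cm = (1/12)ML² = (1/12)(2.71)(0.521)² = 0.0613 kg m²; centre at d = 0.844 m, so I = I_cm + Md² gives I = 0.0613 + (2.71)(0.844)² = 1.9917 kg m².
Total I = 2.3088 + 0.1732 + 0.09999 + 1.9917 = 4.5737 kg m².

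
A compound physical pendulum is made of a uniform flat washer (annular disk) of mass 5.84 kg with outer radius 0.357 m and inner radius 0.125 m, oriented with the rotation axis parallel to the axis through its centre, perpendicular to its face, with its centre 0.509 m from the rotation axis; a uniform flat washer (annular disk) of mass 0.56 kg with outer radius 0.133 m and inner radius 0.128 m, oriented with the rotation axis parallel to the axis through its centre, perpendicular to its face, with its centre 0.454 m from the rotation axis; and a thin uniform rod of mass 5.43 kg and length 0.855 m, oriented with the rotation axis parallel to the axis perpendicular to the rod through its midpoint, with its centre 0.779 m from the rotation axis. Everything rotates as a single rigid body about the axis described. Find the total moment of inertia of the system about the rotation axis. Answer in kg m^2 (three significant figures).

Annular disk: I_cm = (1/2)M(R²+r²) = (1/2)(5.84)[(0.357)² + (0.125)²] = 0.41778 kg m^2; centre at d = 0.509 m, so the parallel axis theorem gives I = 0.41778 + (5.84)(0.509)² = 1.9308 kg m^2.
Annular disk: I_cm = (1/2)M(R²+r²) = (1/2)(0.56)[(0.133)² + (0.128)²] = 0.0095404 kg m^2; centre at d = 0.454 m, so the parallel axis theorem gives I = 0.0095404 + (0.56)(0.454)² = 0.12497 kg m^2.
Thin rod: I_cm = (1/12)ML² = (1/12)(5.43)(0.855)² = 0.33079 kg m^2; centre at d = 0.779 m, so the parallel axis theorem gives I = 0.33079 + (5.43)(0.779)² = 3.6259 kg m^2.
Total I = 1.9308 + 0.12497 + 3.6259 = 5.6817 kg m^2.

5.68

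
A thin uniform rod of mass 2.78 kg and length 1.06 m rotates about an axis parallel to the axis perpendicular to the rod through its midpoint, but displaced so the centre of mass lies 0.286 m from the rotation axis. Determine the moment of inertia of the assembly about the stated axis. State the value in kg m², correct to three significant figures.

I_cm = (1/12)ML² = (1/12)(2.78)(1.06)² = 0.2603 kg m²; centre at d = 0.286 m, so I = I_cm + Md² gives I = 0.2603 + (2.78)(0.286)² = 0.48769 kg m².

0.488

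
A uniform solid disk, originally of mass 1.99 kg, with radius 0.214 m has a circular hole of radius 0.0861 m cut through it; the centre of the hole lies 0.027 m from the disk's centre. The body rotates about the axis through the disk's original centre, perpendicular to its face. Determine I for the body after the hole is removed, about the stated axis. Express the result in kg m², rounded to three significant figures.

Unpierced body about its centre: I₀ = (1/2)MR² = (1/2)(1.99)(0.214)² = 0.045567 kg m².
The removed disk has mass m = M·(r/R)² = (1.99)(0.0861/0.214)² = 0.32213 kg (same uniform areal density).
Its moment of inertia about the rotation axis (parallel-axis theorem): I_hole = (1/2)mr² + md² = (1/2)(0.32213)(0.0861)² + (0.32213)(0.027)² = 0.0014288 kg m².
Treating the hole as negative mass, I = I₀ − I_hole = 0.045567 − 0.0014288 = 0.044138 kg m².

0.0441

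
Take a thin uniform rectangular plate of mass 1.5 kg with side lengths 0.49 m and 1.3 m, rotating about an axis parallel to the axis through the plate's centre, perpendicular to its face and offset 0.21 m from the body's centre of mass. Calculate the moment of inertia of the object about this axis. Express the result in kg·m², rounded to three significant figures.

0.307

I_cm = (1/12)M(a²+b²) = (1/12)(1.5)[(0.49)² + (1.3)²] = 0.24126 kg·m²; centre at d = 0.21 m, so the parallel axis theorem gives I = 0.24126 + (1.5)(0.21)² = 0.30741 kg·m².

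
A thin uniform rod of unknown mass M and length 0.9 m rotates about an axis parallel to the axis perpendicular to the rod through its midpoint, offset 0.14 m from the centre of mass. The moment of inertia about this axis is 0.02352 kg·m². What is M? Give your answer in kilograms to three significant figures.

I = I_cm + Md² = (1/12)ML² + Md² = M·[0.0833333·(0.9)² + (0.14)²] = M·0.0871.
So M = 0.02352 / 0.0871 = 0.27003 kg.

0.270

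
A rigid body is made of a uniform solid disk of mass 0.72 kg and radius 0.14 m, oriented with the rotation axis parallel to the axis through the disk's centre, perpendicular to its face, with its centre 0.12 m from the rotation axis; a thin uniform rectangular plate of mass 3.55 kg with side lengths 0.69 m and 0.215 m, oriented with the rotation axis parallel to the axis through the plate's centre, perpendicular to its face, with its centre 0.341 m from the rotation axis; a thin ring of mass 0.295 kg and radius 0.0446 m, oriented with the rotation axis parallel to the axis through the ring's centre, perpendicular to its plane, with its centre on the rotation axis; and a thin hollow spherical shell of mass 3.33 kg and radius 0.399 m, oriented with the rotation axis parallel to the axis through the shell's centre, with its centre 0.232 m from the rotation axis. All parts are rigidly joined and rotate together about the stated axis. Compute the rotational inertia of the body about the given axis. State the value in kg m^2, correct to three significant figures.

Solid disk: I_cm = (1/2)MR² = (1/2)(0.72)(0.14)² = 0.007056 kg m^2; centre at d = 0.12 m, so I = I_cm + Md² gives I = 0.007056 + (0.72)(0.12)² = 0.017424 kg m^2.
Rectangular plate: I_cm = (1/12)M(a²+b²) = (1/12)(3.55)[(0.69)² + (0.215)²] = 0.15452 kg m^2; centre at d = 0.341 m, so I = I_cm + Md² gives I = 0.15452 + (3.55)(0.341)² = 0.56732 kg m^2.
Thin ring: I_cm = MR² = (0.295)(0.0446)² = 0.0005868 kg m^2; axis through the centre, so I = 0.0005868 kg m^2.
Spherical shell: I_cm = (2/3)MR² = (2/3)(3.33)(0.399)² = 0.35343 kg m^2; centre at d = 0.232 m, so I = I_cm + Md² gives I = 0.35343 + (3.33)(0.232)² = 0.53266 kg m^2.
Total I = 0.017424 + 0.56732 + 0.0005868 + 0.53266 = 1.118 kg m^2.

1.12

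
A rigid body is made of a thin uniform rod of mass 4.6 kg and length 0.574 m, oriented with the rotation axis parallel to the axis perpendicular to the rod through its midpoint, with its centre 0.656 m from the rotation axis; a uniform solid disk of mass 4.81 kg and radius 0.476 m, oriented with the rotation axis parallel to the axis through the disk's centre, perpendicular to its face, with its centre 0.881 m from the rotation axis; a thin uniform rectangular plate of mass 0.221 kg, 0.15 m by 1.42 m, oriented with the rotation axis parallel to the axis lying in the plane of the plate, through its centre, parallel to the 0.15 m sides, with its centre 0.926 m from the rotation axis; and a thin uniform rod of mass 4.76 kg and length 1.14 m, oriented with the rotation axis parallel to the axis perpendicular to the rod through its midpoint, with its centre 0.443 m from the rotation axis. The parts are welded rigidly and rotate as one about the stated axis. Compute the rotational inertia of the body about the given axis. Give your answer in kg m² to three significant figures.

Thin rod: I_cm = (1/12)ML² = (1/12)(4.6)(0.574)² = 0.1263 kg m²; centre at d = 0.656 m, so I = I_cm + Md² gives I = 0.1263 + (4.6)(0.656)² = 2.1058 kg m².
Solid disk: I_cm = (1/2)MR² = (1/2)(4.81)(0.476)² = 0.54492 kg m²; centre at d = 0.881 m, so I = I_cm + Md² gives I = 0.54492 + (4.81)(0.881)² = 4.2782 kg m².
Rectangular plate: I_cm = (1/12)Mb² = (1/12)(0.221)(1.42)² = 0.037135 kg m²; centre at d = 0.926 m, so I = I_cm + Md² gives I = 0.037135 + (0.221)(0.926)² = 0.22664 kg m².
Thin rod: I_cm = (1/12)ML² = (1/12)(4.76)(1.14)² = 0.51551 kg m²; centre at d = 0.443 m, so I = I_cm + Md² gives I = 0.51551 + (4.76)(0.443)² = 1.4497 kg m².
Total I = 2.1058 + 4.2782 + 0.22664 + 1.4497 = 8.0604 kg m².

8.06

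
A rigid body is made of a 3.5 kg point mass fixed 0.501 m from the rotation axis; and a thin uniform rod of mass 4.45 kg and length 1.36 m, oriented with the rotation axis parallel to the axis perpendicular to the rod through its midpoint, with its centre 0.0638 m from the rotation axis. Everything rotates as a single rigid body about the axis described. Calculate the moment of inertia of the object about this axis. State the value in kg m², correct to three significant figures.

1.58

Point mass: I_cm = 0; centre at d = 0.501 m, so the parallel axis theorem gives I = 0 + (3.5)(0.501)² = 0.8785 kg m².
Thin rod: I_cm = (1/12)ML² = (1/12)(4.45)(1.36)² = 0.68589 kg m²; centre at d = 0.0638 m, so the parallel axis theorem gives I = 0.68589 + (4.45)(0.0638)² = 0.70401 kg m².
Total I = 0.8785 + 0.70401 = 1.5825 kg m².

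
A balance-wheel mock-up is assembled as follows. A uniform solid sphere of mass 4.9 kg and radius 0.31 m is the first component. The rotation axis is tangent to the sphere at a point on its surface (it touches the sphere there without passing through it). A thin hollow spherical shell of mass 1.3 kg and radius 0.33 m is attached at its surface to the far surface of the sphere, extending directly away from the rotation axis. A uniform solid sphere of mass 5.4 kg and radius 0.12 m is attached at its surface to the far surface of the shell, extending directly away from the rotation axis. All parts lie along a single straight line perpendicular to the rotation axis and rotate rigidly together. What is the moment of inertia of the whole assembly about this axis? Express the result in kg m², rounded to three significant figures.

Solid sphere: I_cm = (2/5)MR² = (2/5)(4.9)(0.31)² = 0.18836 kg m²; centre at d = 0.31 m, so the parallel axis theorem gives I = 0.18836 + (4.9)(0.31)² = 0.65925 kg m².
Spherical shell: I_cm = (2/3)MR² = (2/3)(1.3)(0.33)² = 0.09438 kg m²; centre at d = 0.31 + 0.31 + 0.33 = 0.95 m, so the parallel axis theorem gives I = 0.09438 + (1.3)(0.95)² = 1.2676 kg m².
Solid sphere: I_cm = (2/5)MR² = (2/5)(5.4)(0.12)² = 0.031104 kg m²; centre at d = 0.31 + 0.31 + 0.33 + 0.33 + 0.12 = 1.4 m, so the parallel axis theorem gives I = 0.031104 + (5.4)(1.4)² = 10.615 kg m².
Total I = 0.65925 + 1.2676 + 10.615 = 12.542 kg m².

12.5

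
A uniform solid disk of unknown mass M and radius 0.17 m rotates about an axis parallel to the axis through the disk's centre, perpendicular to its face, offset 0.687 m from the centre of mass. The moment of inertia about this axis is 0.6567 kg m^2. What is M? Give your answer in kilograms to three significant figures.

I = I_cm + Md² = (1/2)MR² + Md² = M·[0.5·(0.17)² + (0.687)²] = M·0.48642.
So M = 0.6567 / 0.48642 = 1.3501 kg.

1.35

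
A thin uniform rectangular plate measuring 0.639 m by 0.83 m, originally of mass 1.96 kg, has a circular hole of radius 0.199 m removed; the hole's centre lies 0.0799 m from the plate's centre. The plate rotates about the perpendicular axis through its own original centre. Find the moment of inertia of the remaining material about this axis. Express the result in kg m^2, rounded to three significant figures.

Unpierced body about its centre: I₀ = (1/12)M(a²+b²) = (1/12)(1.96)[(0.639)² + (0.83)²] = 0.17921 kg m^2.
The removed disk has mass m = M·πr²/(ab) = (1.96)·π(0.199)²/(0.639·0.83) = 0.45976 kg (same uniform areal density).
Its moment of inertia about the rotation axis (parallel-axis theorem): I_hole = (1/2)mr² + md² = (1/2)(0.45976)(0.199)² + (0.45976)(0.0799)² = 0.012039 kg m^2.
Treating the hole as negative mass, I = I₀ − I_hole = 0.17921 − 0.012039 = 0.16717 kg m^2.

0.167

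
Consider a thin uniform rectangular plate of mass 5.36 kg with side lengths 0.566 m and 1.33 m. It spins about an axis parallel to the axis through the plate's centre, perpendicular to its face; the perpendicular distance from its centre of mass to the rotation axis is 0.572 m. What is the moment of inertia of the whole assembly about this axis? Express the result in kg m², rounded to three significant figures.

I_cm = (1/12)M(a²+b²) = (1/12)(5.36)[(0.566)² + (1.33)²] = 0.9332 kg m²; centre at d = 0.572 m, so the parallel axis theorem gives I = 0.9332 + (5.36)(0.572)² = 2.6869 kg m².

2.69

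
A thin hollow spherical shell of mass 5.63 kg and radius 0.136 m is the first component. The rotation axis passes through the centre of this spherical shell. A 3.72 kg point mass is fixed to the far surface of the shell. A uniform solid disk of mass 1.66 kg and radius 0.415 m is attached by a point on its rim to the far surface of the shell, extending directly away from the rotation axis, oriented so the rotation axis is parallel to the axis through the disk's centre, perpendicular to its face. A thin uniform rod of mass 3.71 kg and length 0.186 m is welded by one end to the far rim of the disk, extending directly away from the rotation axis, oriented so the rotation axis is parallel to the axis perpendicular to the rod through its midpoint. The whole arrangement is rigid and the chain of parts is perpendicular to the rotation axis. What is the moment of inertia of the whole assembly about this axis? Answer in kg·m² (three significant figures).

Spherical shell: I_cm = (2/3)MR² = (2/3)(5.63)(0.136)² = 0.069422 kg·m²; axis through the centre, so I = 0.069422 kg·m².
Point mass: I_cm = 0; centre at d = 0.136 m, so the parallel axis theorem gives I = 0 + (3.72)(0.136)² = 0.068805 kg·m².
Solid disk: I_cm = (1/2)MR² = (1/2)(1.66)(0.415)² = 0.14295 kg·m²; centre at d = 0.136 + 0.415 = 0.551 m, so the parallel axis theorem gives I = 0.14295 + (1.66)(0.551)² = 0.64692 kg·m².
Thin rod: I_cm = (1/12)ML² = (1/12)(3.71)(0.186)² = 0.010696 kg·m²; centre at d = 0.136 + 0.415 + 0.415 + 0.093 = 1.059 m, so the parallel axis theorem gives I = 0.010696 + (3.71)(1.059)² = 4.1714 kg·m².
Total I = 0.069422 + 0.068805 + 0.64692 + 4.1714 = 4.9565 kg·m².

4.96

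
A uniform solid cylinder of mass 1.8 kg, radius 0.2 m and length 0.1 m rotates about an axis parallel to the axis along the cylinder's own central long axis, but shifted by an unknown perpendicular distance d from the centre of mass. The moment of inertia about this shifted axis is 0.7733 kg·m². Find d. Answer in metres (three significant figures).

About the centre-of-mass axis, I_cm = (1/2)MR² = (1/2)(1.8)(0.2)² = 0.036 kg·m².
Parallel axis theorem: I = I_cm + Md², so Md² = 0.7733 − 0.036 = 0.7373 kg·m².
d = √(0.7373 / 1.8) = 0.64001 m.

0.640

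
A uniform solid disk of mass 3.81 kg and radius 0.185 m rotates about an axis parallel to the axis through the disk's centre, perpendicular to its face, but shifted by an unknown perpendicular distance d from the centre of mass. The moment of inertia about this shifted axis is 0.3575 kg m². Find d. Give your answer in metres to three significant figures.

0.277

About the centre-of-mass axis, I_cm = (1/2)MR² = (1/2)(3.81)(0.185)² = 0.065199 kg m².
Parallel axis theorem: I = I_cm + Md², so Md² = 0.3575 − 0.065199 = 0.2923 kg m².
d = √(0.2923 / 3.81) = 0.27698 m.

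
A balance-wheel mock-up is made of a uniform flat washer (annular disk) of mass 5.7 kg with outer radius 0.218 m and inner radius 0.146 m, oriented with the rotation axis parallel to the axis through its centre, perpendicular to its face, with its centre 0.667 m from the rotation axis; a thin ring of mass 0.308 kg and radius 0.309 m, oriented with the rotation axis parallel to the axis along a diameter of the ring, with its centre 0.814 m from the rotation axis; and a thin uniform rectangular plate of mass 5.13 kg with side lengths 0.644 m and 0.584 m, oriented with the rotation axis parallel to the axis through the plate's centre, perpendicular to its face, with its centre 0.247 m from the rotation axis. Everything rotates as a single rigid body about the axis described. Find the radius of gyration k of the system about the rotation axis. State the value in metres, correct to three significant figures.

0.567

Annular disk: I_cm = (1/2)M(R²+r²) = (1/2)(5.7)[(0.218)² + (0.146)²] = 0.19619 kg·m²; centre at d = 0.667 m, so I = I_cm + Md² gives I = 0.19619 + (5.7)(0.667)² = 2.7321 kg·m².
Thin ring: I_cm = (1/2)MR² = (1/2)(0.308)(0.309)² = 0.014704 kg·m²; centre at d = 0.814 m, so I = I_cm + Md² gives I = 0.014704 + (0.308)(0.814)² = 0.21878 kg·m².
Rectangular plate: I_cm = (1/12)M(a²+b²) = (1/12)(5.13)[(0.644)² + (0.584)²] = 0.3231 kg·m²; centre at d = 0.247 m, so I = I_cm + Md² gives I = 0.3231 + (5.13)(0.247)² = 0.63608 kg·m².
Total I = 3.5869 kg·m²; total mass M = 11.138 kg.
k = √(I/M) = √(3.5869/11.138) = 0.56749 m.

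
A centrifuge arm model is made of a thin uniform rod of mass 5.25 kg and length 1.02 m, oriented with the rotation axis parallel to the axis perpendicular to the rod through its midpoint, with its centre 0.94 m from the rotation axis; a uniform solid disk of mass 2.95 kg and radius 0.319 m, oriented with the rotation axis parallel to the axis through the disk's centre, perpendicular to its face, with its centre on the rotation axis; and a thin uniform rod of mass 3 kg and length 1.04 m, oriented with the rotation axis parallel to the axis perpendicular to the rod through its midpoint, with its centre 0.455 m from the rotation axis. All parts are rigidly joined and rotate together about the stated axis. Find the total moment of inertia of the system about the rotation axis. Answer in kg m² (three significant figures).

Thin rod: I_cm = (1/12)ML² = (1/12)(5.25)(1.02)² = 0.45517 kg m²; centre at d = 0.94 m, so the parallel axis theorem gives I = 0.45517 + (5.25)(0.94)² = 5.0941 kg m².
Solid disk: I_cm = (1/2)MR² = (1/2)(2.95)(0.319)² = 0.1501 kg m²; axis through the centre, so I = 0.1501 kg m².
Thin rod: I_cm = (1/12)ML² = (1/12)(3)(1.04)² = 0.2704 kg m²; centre at d = 0.455 m, so the parallel axis theorem gives I = 0.2704 + (3)(0.455)² = 0.89148 kg m².
Total I = 5.0941 + 0.1501 + 0.89148 = 6.1356 kg m².

6.14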